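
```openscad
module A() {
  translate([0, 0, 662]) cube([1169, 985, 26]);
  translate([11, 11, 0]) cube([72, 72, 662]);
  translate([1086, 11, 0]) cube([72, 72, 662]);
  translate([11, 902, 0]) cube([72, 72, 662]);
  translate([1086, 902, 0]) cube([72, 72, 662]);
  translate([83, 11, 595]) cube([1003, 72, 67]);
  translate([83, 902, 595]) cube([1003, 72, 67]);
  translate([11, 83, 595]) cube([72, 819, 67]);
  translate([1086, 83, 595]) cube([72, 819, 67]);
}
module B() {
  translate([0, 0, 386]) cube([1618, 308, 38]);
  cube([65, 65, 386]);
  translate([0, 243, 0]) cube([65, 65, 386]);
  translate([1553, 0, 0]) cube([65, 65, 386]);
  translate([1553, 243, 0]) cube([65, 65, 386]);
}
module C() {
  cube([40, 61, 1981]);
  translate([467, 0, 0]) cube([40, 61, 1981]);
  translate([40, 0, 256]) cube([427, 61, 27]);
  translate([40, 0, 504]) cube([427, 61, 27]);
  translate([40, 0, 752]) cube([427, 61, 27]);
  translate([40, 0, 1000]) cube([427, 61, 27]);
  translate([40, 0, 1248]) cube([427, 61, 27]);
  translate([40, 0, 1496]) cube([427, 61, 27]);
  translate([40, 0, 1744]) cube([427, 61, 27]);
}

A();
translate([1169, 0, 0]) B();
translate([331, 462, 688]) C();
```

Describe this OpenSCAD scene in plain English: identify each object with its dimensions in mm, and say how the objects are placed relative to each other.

A is a table with a 1169×985 mm rectangular top, 26 mm thick, top surface at z = 688 mm, supported by four 72×72 mm square legs, each inset 11 mm from the nearest pair of top edges, running from the floor. Four apron rails, 72 mm thick and 67 mm tall, run between adjacent legs with their top edges flush with the underside of the top and their outer faces flush with the legs' outer faces.

B is a long wooden bench with a 1618 mm (x) × 308 mm (y) seat, 38 mm thick, its top surface 424 mm above the floor. Four 65 mm square legs at the seat corners, flush with the edges, run from z = 0 to the seat underside.

C is a wooden ladder with two side rails of 40×61 mm section and 1981 mm height, set 507 mm apart overall. Between them run 7 rectangular rungs (61 mm deep, 27 mm thick), front faces flush with the rails' −y face. The bottom of the first rung is 256 mm above the floor and each subsequent rung is 248 mm higher than the one below.

The bench is against the table's +x side, with their −y faces flush. The ladder is on top of the table, centred.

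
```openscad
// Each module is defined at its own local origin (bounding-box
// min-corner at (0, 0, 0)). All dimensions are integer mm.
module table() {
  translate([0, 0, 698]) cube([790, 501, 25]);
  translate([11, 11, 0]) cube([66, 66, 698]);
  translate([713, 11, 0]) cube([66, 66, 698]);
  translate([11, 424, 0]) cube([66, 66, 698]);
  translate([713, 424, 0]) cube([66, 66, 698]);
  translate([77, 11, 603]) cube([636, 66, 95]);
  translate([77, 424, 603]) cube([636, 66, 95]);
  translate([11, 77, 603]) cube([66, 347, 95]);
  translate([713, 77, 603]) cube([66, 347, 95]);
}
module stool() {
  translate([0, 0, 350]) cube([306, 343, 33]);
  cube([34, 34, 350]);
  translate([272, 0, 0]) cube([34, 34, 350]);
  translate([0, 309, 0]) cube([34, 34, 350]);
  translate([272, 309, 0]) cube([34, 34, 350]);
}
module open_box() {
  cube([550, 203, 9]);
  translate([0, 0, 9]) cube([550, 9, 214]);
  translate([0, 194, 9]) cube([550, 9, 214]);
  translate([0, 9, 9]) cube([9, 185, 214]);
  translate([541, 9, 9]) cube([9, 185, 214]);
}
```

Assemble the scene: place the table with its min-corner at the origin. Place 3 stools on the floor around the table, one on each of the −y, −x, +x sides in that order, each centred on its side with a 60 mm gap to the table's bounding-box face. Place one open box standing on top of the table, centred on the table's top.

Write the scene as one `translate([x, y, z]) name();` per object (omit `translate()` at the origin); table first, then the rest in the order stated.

table();
translate([242, -403, 0]) stool();
translate([-366, 79, 0]) stool();
translate([850, 79, 0]) stool();
translate([120, 149, 723]) open_box();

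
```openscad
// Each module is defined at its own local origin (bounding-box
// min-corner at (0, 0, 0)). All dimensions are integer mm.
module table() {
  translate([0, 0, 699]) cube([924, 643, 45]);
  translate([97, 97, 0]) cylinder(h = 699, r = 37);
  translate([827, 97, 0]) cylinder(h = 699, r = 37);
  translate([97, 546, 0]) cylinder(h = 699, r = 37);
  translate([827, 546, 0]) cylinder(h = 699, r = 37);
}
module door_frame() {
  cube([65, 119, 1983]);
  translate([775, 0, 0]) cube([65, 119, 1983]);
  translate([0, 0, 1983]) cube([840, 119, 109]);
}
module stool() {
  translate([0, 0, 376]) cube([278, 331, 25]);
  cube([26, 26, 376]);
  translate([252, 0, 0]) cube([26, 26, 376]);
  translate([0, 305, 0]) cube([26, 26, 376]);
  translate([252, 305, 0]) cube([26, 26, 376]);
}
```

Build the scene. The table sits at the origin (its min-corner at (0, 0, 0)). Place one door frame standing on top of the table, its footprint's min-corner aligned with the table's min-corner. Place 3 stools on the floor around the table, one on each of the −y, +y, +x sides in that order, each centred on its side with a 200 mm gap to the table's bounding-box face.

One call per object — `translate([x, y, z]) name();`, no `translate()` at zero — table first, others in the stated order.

table();
translate([0, 0, 744]) door_frame();
translate([323, -531, 0]) stool();
translate([323, 843, 0]) stool();
translate([1124, 156, 0]) stool();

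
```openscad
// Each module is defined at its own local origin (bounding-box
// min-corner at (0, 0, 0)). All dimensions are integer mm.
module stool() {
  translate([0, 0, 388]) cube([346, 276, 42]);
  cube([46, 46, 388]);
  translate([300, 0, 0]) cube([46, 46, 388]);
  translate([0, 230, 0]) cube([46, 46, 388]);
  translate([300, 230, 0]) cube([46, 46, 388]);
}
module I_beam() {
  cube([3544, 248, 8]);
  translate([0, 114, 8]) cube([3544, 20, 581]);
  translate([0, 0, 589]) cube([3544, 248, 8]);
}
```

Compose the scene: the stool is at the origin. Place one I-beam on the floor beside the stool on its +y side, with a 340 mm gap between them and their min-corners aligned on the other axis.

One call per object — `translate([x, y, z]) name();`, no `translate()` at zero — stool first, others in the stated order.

stool();
translate([0, 616, 0]) I_beam();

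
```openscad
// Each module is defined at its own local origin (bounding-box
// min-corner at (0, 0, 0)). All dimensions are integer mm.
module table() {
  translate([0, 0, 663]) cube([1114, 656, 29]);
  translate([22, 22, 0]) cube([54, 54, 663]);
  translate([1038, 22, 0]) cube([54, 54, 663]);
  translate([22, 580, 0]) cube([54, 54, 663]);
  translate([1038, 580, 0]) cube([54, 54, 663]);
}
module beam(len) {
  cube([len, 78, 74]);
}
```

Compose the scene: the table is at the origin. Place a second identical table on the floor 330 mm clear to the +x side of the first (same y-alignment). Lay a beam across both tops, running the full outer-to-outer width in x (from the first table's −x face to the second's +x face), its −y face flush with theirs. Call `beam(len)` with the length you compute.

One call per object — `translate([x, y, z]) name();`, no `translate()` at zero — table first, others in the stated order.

table();
translate([1444, 0, 0]) table();
translate([0, 0, 692]) beam(2558);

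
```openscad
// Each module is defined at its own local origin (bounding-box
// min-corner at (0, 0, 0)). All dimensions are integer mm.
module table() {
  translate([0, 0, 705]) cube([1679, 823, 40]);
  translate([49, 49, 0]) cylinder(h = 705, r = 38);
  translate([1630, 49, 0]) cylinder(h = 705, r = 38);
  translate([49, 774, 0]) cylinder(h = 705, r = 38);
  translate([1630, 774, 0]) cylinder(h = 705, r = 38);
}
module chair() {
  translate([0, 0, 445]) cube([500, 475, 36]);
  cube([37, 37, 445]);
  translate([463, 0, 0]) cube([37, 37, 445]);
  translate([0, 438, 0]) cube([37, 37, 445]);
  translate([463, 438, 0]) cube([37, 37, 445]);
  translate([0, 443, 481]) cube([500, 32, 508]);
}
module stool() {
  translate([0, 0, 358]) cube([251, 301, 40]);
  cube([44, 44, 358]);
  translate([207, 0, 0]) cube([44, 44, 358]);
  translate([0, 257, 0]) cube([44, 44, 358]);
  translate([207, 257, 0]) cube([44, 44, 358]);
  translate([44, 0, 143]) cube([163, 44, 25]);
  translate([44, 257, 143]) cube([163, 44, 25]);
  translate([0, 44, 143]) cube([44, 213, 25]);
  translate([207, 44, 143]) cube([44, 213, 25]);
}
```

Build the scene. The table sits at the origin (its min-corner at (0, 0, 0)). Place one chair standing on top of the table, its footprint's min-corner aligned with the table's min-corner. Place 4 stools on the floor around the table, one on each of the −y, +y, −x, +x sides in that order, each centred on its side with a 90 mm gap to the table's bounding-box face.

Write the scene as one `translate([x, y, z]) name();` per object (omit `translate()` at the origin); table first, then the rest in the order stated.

table();
translate([0, 0, 745]) chair();
translate([714, -391, 0]) stool();
translate([714, 913, 0]) stool();
translate([-341, 261, 0]) stool();
translate([1769, 261, 0]) stool();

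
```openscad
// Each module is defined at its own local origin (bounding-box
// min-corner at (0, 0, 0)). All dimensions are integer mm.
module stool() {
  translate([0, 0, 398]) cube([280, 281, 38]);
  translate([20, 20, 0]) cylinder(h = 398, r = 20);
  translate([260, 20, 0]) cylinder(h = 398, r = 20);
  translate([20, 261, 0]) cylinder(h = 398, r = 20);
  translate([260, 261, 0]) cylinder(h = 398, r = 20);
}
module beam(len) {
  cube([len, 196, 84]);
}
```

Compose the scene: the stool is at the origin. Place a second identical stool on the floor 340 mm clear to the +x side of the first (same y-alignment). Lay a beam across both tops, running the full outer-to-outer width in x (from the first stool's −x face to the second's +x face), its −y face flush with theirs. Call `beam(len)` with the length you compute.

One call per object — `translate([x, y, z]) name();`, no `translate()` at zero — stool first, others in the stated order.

stool();
translate([620, 0, 0]) stool();
translate([0, 0, 436]) beam(900);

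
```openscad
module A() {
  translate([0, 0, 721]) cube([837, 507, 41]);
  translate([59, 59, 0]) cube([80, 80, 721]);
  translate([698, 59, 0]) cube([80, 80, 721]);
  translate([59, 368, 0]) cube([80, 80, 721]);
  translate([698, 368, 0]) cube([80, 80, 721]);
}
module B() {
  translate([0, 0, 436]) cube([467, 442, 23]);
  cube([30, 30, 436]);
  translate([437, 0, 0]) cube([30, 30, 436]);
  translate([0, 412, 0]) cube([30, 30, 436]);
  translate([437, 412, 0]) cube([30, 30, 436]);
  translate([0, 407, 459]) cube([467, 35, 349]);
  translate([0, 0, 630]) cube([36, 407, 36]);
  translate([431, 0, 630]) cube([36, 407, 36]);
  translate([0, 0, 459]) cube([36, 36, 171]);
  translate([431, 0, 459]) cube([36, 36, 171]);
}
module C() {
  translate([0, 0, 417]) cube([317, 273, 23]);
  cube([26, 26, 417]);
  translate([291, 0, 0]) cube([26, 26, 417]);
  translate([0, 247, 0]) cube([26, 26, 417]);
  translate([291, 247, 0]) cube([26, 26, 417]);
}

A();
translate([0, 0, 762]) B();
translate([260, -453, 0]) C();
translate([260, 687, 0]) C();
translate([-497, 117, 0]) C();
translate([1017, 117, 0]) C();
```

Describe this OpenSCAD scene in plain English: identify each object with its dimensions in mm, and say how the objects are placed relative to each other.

A is a table: top 837 mm (x) × 507 mm (y), 41 mm thick, upper face at z = 762 mm, on four 80×80 mm square legs, each inset 59 mm from the nearest pair of top edges, running from z = 0 to the bottom of the top.

B is a chair: 467×442 mm seat, 23 mm thick, top at z = 459 mm, on four 30 mm square corner legs flush with the seat edges. A 35 mm thick backrest slab spans the full seat width, extending 349 mm above the seat top, its back face flush with the seat's +y edge. Two armrests of 36×36 mm section run along each side from the seat's front edge to the front of the backrest, top faces 207 mm above the seat top and outer faces flush with the seat's x-edges; a 36×36 mm post under the front of each armrest stands on the seat at the front corner.

C is a four-legged stool. The seat is 317×273 mm, 23 mm thick, top at z = 440 mm. It stands on four square legs, each 26×26 mm in cross-section, from z = 0 to the seat underside, each flush with a corner of the seat.

The chair is on top of the table. Four stools sit around the table at the −y, +y, −x, +x sides.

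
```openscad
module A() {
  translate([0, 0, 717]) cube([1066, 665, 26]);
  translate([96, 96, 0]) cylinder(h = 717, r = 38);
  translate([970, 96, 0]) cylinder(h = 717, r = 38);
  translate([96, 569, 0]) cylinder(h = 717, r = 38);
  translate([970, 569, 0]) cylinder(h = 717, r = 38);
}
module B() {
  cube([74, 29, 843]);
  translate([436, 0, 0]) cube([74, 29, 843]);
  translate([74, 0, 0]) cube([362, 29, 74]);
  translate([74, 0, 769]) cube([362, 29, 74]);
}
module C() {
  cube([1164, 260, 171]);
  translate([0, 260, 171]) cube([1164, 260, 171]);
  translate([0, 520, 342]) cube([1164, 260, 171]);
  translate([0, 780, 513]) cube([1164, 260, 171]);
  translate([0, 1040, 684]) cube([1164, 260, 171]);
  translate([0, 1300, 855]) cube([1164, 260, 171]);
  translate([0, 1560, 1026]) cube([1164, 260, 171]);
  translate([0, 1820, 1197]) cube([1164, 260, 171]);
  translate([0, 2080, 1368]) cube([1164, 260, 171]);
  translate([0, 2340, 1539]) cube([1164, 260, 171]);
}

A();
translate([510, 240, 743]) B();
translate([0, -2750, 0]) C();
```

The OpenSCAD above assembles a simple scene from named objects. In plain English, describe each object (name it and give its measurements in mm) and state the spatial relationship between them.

A is a rectangular dining table. The top is 1066×665×26 mm with its upper surface at z = 743 mm. It stands on four round legs of 76 mm diameter, each leg's bounding box inset 58 mm from the nearest pair of top edges, running from the floor to the underside of the top.

B is a rectangular picture frame lying in the x–z plane (depth along y). The opening is 362 mm wide (x) by 695 mm tall (z), surrounded by a border 74 mm wide on all four sides. The frame is 29 mm deep and is made of two full-height vertical stiles with two horizontal rails fitted between them.

C is a straight staircase of 10 solid steps. Each step is 1164 mm wide (x), 260 mm deep (y, the going) and 171 mm tall (the rise). The first step rests on the floor; each subsequent step sits one going further in +y and one rise higher in +z, directly behind and above the previous step with no overlap.

The picture frame is on top of the table. The staircase is on the floor beside the table on its −y side.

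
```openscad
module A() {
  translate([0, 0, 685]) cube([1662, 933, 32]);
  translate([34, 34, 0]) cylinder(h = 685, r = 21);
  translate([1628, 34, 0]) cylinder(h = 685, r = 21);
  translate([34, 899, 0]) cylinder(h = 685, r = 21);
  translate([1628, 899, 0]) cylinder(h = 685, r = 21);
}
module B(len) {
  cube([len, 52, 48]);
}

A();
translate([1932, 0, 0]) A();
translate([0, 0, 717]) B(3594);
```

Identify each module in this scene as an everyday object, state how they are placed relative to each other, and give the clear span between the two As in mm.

Second table starts at x = 1932; first ends at x = 1662; clear span = 1932 − 1662 = 270 mm.

A is a table. B is a beam. A beam spans the tops of two tables. The clear span between the two tables is 270 mm.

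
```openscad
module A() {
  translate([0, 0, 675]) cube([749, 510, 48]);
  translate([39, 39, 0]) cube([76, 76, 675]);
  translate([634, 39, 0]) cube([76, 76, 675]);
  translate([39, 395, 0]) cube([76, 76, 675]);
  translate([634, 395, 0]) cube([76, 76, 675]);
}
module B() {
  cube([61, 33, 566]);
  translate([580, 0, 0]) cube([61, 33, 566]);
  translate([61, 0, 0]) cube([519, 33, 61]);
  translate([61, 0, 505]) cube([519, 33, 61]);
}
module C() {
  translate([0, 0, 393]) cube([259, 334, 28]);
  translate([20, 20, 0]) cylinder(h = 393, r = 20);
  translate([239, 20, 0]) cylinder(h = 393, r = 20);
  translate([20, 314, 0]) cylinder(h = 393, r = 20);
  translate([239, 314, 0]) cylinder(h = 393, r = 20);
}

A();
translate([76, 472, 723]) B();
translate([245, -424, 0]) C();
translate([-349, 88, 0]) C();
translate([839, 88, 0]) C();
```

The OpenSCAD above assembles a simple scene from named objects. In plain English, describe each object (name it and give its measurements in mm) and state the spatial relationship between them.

A is a rectangular dining table. The top is 749×510×48 mm with its upper surface at z = 723 mm. It stands on four 76×76 mm square legs, each inset 39 mm from the nearest pair of top edges, running from the floor to the underside of the top.

B is a picture frame with a 519×444 mm rectangular opening (x by z) and a uniform 61 mm border on every side. Frame depth is 33 mm along y. It is built from two vertical stiles running the full outside height and two horizontal rails spanning the gap between the stiles.

C is a four-legged stool. The seat is a 259×334×28 mm slab whose top surface is at z = 421 mm; four round legs, each 40 mm in diameter, run from the floor (z = 0) to the underside of the seat, each leg's axis is inset half a diameter from the nearest pair of seat edges (so the leg's bounding box is flush with the corner).

The picture frame is on top of the table. Three stools sit around the table at the −y, −x, +x sides.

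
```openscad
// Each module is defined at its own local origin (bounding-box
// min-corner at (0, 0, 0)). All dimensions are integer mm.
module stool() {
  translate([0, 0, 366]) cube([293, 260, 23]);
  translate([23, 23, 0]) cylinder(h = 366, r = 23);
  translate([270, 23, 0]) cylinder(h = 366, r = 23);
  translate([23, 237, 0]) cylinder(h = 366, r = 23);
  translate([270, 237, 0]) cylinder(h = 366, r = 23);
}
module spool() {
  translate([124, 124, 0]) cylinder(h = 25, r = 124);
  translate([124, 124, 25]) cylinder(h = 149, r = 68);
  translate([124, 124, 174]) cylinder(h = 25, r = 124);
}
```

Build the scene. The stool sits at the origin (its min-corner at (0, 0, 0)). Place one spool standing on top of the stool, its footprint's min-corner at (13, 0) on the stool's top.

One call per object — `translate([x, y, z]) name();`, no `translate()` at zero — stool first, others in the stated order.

stool();
translate([13, 0, 389]) spool();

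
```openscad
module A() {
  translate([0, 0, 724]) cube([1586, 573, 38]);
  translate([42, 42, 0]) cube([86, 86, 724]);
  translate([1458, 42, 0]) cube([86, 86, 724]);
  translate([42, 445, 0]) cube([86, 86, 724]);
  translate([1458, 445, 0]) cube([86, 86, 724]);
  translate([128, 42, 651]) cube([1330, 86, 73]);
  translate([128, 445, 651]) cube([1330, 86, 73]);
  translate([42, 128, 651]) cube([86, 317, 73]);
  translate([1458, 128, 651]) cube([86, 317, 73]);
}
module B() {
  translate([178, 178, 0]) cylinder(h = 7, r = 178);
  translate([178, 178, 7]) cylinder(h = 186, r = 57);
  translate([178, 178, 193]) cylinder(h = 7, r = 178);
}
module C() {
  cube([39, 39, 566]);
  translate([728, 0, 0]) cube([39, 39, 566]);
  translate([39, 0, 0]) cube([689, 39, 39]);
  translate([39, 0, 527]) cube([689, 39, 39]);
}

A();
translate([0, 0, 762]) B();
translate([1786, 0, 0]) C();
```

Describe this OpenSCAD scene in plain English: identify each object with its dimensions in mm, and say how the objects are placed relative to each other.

A is a table with a 1586×573 mm rectangular top, 38 mm thick, top surface at z = 762 mm, supported by four 86×86 mm square legs, each inset 42 mm from the nearest pair of top edges, running from the floor. Four apron rails, 86 mm thick and 73 mm tall, run between adjacent legs with their top edges flush with the underside of the top and their outer faces flush with the legs' outer faces.

B is a spool: two coaxial disc flanges of radius 178 mm and thickness 7 mm, joined by a core cylinder of radius 57 mm and height 186 mm. The lower flange rests on z = 0 and the three cylinders share a vertical axis.

C is a picture frame with a 689×488 mm rectangular opening (x by z) and a uniform 39 mm border on every side. Frame depth is 39 mm along y. It is built from two vertical stiles running the full outside height and two horizontal rails spanning the gap between the stiles.

The spool is on top of the table. The picture frame is on the floor beside the table on its +x side.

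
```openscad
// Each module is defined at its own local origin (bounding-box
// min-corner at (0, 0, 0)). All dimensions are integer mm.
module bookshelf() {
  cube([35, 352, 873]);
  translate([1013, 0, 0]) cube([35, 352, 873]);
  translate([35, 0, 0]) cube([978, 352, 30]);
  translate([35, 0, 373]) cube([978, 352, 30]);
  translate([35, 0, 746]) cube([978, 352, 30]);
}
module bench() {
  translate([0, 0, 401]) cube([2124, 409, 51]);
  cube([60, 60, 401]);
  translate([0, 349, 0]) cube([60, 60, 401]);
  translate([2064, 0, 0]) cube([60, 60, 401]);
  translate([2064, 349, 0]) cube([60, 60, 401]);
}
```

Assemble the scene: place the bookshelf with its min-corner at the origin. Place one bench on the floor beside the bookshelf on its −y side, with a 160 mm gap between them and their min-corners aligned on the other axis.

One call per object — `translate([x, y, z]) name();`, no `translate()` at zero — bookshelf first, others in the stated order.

bookshelf();
translate([0, -569, 0]) bench();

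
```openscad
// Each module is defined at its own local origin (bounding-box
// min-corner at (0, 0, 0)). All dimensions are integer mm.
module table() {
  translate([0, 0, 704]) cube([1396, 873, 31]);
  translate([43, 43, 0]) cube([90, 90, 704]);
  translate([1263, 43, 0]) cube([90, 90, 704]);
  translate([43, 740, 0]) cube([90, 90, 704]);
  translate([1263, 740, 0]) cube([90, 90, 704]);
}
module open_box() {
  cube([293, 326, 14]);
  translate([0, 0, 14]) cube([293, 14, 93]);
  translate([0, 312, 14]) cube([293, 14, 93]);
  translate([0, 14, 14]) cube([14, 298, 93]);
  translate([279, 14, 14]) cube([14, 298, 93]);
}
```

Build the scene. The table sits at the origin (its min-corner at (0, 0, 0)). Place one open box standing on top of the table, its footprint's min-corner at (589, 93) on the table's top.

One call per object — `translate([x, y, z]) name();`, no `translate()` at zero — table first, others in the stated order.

table();
translate([589, 93, 735]) open_box();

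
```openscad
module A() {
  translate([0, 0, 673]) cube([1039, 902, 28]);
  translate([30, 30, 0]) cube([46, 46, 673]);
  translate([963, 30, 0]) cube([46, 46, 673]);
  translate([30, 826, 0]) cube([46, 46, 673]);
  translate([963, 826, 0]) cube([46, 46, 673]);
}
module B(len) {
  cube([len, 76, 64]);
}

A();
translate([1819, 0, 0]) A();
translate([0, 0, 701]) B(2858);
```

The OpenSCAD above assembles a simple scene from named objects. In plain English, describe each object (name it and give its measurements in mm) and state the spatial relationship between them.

A is a table with a 1039×902 mm rectangular top, 28 mm thick, top surface at z = 701 mm, supported by four 46×46 mm square legs, each inset 30 mm from the nearest pair of top edges, running from the floor.

B is a rectangular beam 2858 mm long (x), 76 mm deep (y), 64 mm thick (z).

The beam spans the tops of two tables placed 780 mm apart, resting at z = 701 mm.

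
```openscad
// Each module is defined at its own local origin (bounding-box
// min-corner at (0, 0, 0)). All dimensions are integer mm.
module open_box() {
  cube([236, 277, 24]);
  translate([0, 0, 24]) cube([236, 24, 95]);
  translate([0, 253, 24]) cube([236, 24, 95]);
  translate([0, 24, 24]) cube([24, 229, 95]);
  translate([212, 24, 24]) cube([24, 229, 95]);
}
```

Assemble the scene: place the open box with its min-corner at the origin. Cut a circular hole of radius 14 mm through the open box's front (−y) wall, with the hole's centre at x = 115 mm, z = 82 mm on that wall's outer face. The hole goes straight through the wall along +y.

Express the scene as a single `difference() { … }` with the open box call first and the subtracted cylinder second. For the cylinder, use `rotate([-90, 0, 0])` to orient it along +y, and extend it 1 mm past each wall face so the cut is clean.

difference() {
  open_box();
  translate([115, -1, 82]) rotate([-90, 0, 0]) cylinder(h = 26, r = 14);
}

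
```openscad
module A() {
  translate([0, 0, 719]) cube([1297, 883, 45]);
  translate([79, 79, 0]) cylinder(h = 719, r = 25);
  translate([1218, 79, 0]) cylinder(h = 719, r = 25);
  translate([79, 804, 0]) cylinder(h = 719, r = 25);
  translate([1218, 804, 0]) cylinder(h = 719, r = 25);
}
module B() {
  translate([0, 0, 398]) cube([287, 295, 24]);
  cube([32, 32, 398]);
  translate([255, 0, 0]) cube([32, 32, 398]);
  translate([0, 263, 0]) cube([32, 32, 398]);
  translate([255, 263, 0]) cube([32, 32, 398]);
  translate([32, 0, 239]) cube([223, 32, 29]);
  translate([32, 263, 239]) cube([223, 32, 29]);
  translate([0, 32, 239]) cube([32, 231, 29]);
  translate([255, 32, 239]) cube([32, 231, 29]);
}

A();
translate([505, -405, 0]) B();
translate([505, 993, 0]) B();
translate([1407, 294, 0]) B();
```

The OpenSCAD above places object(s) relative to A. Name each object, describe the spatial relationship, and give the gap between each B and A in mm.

Each stool's nearest face is 110 mm from the table's bounding box.

A is a table. B is a stool. Three stools sit around the table at the −y, +y, +x sides. The gap between each stool and the table is 110 mm.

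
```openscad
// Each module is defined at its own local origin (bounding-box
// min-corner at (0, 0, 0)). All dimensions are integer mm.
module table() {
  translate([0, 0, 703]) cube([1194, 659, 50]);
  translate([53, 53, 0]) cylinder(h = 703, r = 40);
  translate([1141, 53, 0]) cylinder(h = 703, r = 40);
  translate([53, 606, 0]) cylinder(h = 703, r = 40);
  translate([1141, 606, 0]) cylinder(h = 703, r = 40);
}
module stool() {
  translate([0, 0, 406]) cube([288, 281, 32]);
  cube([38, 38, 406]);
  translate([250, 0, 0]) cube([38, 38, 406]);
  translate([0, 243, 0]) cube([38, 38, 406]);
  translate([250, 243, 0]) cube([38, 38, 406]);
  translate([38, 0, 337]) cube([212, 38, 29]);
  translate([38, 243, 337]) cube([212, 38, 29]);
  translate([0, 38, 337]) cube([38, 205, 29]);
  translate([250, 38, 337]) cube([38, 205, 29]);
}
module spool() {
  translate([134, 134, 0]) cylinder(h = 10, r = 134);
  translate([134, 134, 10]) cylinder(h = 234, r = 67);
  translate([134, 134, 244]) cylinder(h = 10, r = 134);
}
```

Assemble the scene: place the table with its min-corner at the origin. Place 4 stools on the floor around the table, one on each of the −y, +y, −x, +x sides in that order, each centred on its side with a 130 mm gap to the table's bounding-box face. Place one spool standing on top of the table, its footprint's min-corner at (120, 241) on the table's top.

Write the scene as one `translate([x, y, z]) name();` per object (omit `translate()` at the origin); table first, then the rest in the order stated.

table();
translate([453, -411, 0]) stool();
translate([453, 789, 0]) stool();
translate([-418, 189, 0]) stool();
translate([1324, 189, 0]) stool();
translate([120, 241, 753]) spool();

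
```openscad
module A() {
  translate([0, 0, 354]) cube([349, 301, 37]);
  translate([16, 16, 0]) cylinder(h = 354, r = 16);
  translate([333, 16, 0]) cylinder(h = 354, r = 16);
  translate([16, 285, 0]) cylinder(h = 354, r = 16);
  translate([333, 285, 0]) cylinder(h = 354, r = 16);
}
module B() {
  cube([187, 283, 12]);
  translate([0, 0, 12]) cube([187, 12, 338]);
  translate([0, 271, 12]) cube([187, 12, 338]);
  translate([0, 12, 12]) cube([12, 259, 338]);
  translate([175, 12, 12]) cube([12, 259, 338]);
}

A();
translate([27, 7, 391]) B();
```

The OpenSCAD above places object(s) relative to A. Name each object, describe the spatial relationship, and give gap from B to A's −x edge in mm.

The open box's min-x is at 27; the stool's min-x is 0; gap = 27 mm.

A is a stool. B is an open box. The open box is on top of the stool. The gap from the open box to the stool's −x edge is 27 mm.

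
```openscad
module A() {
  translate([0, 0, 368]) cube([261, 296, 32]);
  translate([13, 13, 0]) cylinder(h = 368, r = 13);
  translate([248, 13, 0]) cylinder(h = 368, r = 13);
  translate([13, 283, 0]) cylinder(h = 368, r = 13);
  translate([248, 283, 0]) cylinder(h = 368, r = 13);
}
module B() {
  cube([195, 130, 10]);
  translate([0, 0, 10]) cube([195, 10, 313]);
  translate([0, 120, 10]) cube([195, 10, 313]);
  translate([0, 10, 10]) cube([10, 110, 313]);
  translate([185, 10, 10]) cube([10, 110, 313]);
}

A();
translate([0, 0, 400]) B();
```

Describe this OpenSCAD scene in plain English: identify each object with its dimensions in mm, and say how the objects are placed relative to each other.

A is a four-legged stool. The seat is 261×296 mm, 32 mm thick, top at z = 400 mm. It stands on four round legs, each 26 mm in diameter, from z = 0 to the seat underside, each leg's axis is inset half a diameter from the nearest pair of seat edges (so the leg's bounding box is flush with the corner).

B is an open-topped rectangular box: outside dimensions 195×130×323 mm, with a uniform wall and base thickness of 10 mm. The base is a full 195×130 slab on the floor; four walls sit on top of the base. The front and back walls (the −y and +y sides) span the full width; the two side walls fit between them.

The open box is on top of the stool.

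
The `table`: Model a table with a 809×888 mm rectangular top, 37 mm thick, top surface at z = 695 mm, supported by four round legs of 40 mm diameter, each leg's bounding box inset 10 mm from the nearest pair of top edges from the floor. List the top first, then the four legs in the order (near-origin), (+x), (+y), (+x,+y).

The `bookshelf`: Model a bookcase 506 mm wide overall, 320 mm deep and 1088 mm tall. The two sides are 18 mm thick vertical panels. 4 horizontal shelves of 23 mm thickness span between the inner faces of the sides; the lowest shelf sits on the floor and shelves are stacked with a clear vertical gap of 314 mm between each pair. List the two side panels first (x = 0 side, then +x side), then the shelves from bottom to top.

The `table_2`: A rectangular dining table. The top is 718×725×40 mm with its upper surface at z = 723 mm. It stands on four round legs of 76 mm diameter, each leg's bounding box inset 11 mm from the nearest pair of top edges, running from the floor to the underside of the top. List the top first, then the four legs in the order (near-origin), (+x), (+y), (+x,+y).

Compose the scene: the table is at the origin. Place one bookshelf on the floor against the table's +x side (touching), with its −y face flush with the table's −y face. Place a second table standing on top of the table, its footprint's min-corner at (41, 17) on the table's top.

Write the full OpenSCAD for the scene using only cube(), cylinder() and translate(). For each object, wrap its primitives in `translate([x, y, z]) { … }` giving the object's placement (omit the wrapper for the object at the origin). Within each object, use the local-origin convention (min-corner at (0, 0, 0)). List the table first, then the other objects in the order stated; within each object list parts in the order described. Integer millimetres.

translate([0, 0, 658]) cube([809, 888, 37]);
translate([30, 30, 0]) cylinder(h = 658, r = 20);
translate([779, 30, 0]) cylinder(h = 658, r = 20);
translate([30, 858, 0]) cylinder(h = 658, r = 20);
translate([779, 858, 0]) cylinder(h = 658, r = 20);
translate([809, 0, 0]) {
  cube([18, 320, 1088]);
  translate([488, 0, 0]) cube([18, 320, 1088]);
  translate([18, 0, 0]) cube([470, 320, 23]);
  translate([18, 0, 337]) cube([470, 320, 23]);
  translate([18, 0, 674]) cube([470, 320, 23]);
  translate([18, 0, 1011]) cube([470, 320, 23]);
}
translate([41, 17, 695]) {
  translate([0, 0, 683]) cube([718, 725, 40]);
  translate([49, 49, 0]) cylinder(h = 683, r = 38);
  translate([669, 49, 0]) cylinder(h = 683, r = 38);
  translate([49, 676, 0]) cylinder(h = 683, r = 38);
  translate([669, 676, 0]) cylinder(h = 683, r = 38);
}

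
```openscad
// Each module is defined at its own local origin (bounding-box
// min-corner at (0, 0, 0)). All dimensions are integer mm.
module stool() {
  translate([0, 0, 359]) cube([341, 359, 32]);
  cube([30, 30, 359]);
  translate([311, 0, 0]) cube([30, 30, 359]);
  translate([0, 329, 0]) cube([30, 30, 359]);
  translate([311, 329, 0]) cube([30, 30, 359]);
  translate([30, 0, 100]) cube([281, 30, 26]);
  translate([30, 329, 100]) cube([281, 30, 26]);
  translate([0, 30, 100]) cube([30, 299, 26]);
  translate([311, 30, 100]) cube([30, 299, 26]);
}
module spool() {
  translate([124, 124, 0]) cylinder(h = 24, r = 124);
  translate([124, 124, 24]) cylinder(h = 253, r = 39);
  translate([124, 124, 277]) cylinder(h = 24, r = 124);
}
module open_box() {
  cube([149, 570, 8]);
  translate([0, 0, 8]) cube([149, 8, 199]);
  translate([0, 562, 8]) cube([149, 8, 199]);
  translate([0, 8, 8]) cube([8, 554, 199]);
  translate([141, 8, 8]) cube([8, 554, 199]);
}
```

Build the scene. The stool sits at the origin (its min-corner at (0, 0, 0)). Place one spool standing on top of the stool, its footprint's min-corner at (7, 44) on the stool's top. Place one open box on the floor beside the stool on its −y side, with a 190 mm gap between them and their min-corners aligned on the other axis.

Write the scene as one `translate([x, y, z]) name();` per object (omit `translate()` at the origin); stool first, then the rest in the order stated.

stool();
translate([7, 44, 391]) spool();
translate([0, -760, 0]) open_box();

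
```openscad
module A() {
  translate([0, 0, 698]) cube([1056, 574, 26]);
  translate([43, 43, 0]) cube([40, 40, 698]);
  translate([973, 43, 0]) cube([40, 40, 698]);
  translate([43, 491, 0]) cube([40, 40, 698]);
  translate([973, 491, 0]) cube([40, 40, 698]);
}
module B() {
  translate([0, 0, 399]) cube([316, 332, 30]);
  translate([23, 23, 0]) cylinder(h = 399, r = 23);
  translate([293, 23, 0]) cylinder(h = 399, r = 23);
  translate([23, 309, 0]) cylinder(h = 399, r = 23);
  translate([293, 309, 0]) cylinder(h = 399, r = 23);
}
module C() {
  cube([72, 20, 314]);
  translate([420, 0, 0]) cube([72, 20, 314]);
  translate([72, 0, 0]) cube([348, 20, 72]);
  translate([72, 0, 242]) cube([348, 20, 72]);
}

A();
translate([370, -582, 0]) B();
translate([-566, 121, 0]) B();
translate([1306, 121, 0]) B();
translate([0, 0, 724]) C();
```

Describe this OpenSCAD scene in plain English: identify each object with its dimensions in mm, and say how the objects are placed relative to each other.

A is a rectangular dining table. The top is 1056×574×26 mm with its upper surface at z = 724 mm. It stands on four 40×40 mm square legs, each inset 43 mm from the nearest pair of top edges, running from the floor to the underside of the top.

B is a simple wooden stool: a rectangular seat 316 mm (x) by 332 mm (y), 30 mm thick, top face at z = 429 mm, on four round legs, each 46 mm in diameter. The legs rest on z = 0, each leg's axis is inset half a diameter from the nearest pair of seat edges (so the leg's bounding box is flush with the corner).

C is a picture frame with a 348×170 mm rectangular opening (x by z) and a uniform 72 mm border on every side. Frame depth is 20 mm along y. It is built from two vertical stiles running the full outside height and two horizontal rails spanning the gap between the stiles.

Three stools sit around the table at the −y, −x, +x sides. The picture frame is on top of the table.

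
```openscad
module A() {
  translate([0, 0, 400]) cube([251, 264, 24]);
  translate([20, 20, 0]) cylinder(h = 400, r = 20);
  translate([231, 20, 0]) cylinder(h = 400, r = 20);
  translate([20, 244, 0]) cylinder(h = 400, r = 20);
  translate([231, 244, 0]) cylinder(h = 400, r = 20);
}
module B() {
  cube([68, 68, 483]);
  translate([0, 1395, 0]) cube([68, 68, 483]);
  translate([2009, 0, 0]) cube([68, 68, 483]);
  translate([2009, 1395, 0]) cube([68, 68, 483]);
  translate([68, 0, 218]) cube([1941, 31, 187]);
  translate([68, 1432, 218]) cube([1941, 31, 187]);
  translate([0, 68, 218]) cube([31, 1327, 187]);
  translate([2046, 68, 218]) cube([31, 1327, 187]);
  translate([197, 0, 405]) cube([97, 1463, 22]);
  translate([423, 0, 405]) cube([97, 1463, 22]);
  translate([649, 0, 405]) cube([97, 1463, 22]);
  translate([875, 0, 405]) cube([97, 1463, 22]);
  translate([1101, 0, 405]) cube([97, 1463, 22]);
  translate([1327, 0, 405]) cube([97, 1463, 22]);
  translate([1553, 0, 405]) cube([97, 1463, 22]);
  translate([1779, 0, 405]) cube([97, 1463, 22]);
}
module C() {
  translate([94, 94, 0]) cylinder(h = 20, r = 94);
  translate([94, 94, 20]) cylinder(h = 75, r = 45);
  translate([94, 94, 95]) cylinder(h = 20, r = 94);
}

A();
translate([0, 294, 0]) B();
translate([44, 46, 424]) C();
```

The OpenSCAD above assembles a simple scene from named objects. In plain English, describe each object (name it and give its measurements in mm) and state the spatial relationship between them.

A is a simple wooden stool: a rectangular seat 251 mm (x) by 264 mm (y), 24 mm thick, top face at z = 424 mm, on four round legs, each 40 mm in diameter. The legs rest on z = 0, each leg's axis is inset half a diameter from the nearest pair of seat edges (so the leg's bounding box is flush with the corner).

B is a bed frame 2077 mm long (x) by 1463 mm wide (y). Four 68×68 mm corner posts, 483 mm tall, at the corners of the footprint. Four rails of 31 mm thickness and 187 mm height run between adjacent posts with their undersides at z = 218 mm, their outer faces flush with the outside of the frame (the two x-running rails run between the posts' inner faces; the two y-running rails run between the posts' inner faces). 8 slats, each 97 mm wide (x) and 22 mm thick, lie across the top of the two x-running rails, running the full 1463 mm width of the frame in y; the slats are evenly spaced along x between the inner faces of the end posts with equal gaps (rounded down to the nearest mm) at the −x end and between each pair — any rounding remainder accumulates at the +x end.

C is a spool: two coaxial disc flanges of radius 94 mm and thickness 20 mm, joined by a core cylinder of radius 45 mm and height 75 mm. The lower flange rests on z = 0 and the three cylinders share a vertical axis.

The bed frame is on the floor beside the stool on its +y side. The spool is on top of the stool.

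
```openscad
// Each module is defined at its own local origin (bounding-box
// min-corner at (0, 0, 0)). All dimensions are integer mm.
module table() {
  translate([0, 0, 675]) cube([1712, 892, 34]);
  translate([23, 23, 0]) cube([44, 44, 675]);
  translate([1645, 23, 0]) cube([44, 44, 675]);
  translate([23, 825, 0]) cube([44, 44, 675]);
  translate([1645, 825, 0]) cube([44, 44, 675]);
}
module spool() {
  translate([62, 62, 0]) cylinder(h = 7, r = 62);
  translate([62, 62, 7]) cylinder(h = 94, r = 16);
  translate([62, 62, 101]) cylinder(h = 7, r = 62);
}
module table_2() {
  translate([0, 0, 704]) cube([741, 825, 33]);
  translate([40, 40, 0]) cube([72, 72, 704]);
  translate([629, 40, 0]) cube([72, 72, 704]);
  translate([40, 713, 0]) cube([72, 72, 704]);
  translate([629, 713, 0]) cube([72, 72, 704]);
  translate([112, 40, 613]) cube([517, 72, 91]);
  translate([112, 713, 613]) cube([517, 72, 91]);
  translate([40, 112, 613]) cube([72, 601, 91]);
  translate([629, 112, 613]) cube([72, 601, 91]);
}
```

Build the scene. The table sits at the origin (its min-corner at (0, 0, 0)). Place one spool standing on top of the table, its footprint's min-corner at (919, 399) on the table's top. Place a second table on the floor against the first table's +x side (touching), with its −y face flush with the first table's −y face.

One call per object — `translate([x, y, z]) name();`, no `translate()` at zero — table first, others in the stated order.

table();
translate([919, 399, 709]) spool();
translate([1712, 0, 0]) table_2();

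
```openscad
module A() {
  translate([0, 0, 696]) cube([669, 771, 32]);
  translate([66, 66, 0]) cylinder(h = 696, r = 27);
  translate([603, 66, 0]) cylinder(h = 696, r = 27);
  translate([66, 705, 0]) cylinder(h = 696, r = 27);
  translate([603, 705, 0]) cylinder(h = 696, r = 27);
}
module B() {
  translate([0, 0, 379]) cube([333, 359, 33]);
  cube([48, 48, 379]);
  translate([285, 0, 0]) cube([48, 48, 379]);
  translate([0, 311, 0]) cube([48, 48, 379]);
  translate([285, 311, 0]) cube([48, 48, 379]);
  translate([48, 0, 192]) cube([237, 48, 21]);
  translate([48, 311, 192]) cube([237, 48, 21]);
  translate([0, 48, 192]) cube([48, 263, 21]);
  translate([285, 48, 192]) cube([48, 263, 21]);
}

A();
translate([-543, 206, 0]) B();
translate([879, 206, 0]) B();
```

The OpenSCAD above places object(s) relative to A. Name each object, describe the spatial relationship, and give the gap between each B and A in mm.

A is a table. B is a stool. Two stools sit around the table at the −x, +x sides. The gap between each stool and the table is 210 mm.

Each stool's nearest face is 210 mm from the table's bounding box.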